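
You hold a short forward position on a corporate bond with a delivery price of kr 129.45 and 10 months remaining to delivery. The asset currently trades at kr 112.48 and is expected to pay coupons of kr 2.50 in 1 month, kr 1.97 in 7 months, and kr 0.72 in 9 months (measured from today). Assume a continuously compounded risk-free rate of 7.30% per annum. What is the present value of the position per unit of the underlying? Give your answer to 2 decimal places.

PV(remaining coupons) I = 2.50·e^(−0.0730·1/12) + 1.97·e^(−0.0730·7/12) + 0.72·e^(−0.0730·9/12) = 5.0543
Current forward F = (S − I)·e^(rT) = (112.48 − 5.0543)·e^(0.0730·10/12) = 107.4257 × 1.062722 = 114.1637
Value (long) = (F − K)·e^(−rT) = (114.1637 − 129.45) × 0.940980 = -14.3841
Short position value = −(long value) = kr 14.38

kr 14.38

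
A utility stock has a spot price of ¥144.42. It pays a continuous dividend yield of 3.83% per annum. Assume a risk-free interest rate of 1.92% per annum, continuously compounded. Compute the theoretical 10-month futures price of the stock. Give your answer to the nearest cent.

¥142.14

F = S·e^((r − q)T) = 144.42 · e^((0.0192 − 0.0383) × 10/12)
= 144.42 · e^-0.015917 = 144.42 × 0.984209
F = ¥142.14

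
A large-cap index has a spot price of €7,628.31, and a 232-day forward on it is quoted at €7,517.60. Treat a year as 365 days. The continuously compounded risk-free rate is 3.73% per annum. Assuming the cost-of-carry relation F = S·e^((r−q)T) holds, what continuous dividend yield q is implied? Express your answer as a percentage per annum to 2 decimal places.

6.03%

From F = S·e^((r−q)T): (r − q) = ln(F/S)/T
ln(7517.60/7628.31) = ln(0.985487) = -0.014619
(r − q) = -0.014619 / (232/365) = -0.023000
q = r − ln(F/S)/T = 0.0373 + 0.023000 = 0.060300
q = 6.03%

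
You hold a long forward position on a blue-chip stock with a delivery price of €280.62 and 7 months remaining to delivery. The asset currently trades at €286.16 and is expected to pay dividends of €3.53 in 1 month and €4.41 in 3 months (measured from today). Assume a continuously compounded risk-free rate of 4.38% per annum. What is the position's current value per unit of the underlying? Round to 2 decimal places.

€4.74

PV(remaining dividends) I = 3.53·e^(−0.0438·1/12) + 4.41·e^(−0.0438·3/12) = 7.8791
Current forward F = (S − I)·e^(rT) = (286.16 − 7.8791)·e^(0.0438·7/12) = 278.2809 × 1.025879 = 285.4825
Value (long) = (F − K)·e^(−rT) = (285.4825 − 280.62) × 0.974774 = 4.7398
Value = €4.74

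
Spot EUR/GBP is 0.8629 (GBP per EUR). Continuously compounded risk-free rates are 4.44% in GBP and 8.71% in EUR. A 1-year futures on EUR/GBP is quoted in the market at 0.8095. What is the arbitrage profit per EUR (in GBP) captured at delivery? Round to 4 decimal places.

0.0173 per EUR (in GBP)

Fair futures: F* = S·e^(carry·T), with carry = (r_GBP − r_EUR) = 0.0444 − 0.0871 = -0.0427
F* = 0.8629 · e^(-0.0427 × 12/12) = 0.8629 · e^-0.042700 = 0.8629 × 0.958199 = 0.8268
Market 0.8095 < fair 0.8268: forward underpriced → reverse cash-and-carry (short spot, go long the forward).
At maturity, profit = |F_mkt − F*| = |0.8095 − 0.8268| = 0.0173 per EUR (in GBP)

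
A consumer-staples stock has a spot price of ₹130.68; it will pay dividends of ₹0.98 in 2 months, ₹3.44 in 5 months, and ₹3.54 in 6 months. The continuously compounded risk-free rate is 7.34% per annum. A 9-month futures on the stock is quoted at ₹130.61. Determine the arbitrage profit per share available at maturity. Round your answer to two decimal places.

₹0.69 per share

PV(dividends) I = 0.98·e^(−0.0734·2/12) + 3.44·e^(−0.0734·5/12) + 3.54·e^(−0.0734·6/12) = 7.7169
Fair futures F* = (S − I)·e^(rT) = (130.68 − 7.7169)·e^0.055050 = 122.9631 × 1.056593 = 129.9220
Market ₹130.61 > fair 129.9220: forward overpriced → cash-and-carry (borrow at r, buy the stock and collect the dividends, short the forward).
Profit at T = |F_mkt − F*| = |130.61 − 129.9220| = ₹0.69 per share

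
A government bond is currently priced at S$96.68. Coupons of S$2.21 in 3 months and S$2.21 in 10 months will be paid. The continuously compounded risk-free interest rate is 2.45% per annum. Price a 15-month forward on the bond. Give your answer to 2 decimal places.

PV(coupons) I = 2.21·e^(−0.0245·3/12) + 2.21·e^(−0.0245·10/12)
I = 2.1965 + 2.1653 = 4.3618
F = (S − I)·e^(rT) = (96.68 − 4.3618) · e^(0.0245·15/12)
= 92.3182 · e^0.030625 = 92.3182 × 1.031099 = S$95.19

S$95.19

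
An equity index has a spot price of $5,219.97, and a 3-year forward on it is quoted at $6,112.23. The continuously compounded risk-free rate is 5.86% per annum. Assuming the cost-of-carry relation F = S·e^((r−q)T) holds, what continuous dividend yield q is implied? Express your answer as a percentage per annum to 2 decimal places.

From F = S·e^((r−q)T): (r − q) = ln(F/S)/T
ln(6112.23/5219.97) = ln(1.170932) = 0.157800
(r − q) = 0.157800 / (3) = 0.052600
q = r − ln(F/S)/T = 0.0586 − 0.052600 = 0.006000
q = 0.60%

0.60%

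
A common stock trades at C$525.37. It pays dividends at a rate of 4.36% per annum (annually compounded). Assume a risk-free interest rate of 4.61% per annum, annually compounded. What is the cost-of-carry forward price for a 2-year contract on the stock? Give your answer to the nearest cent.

F = S · (1+r)^T / (1+q)^T
= 525.37 × 1.094325 / 1.089101 = 525.37 × 1.004797
F = C$527.89

C$527.89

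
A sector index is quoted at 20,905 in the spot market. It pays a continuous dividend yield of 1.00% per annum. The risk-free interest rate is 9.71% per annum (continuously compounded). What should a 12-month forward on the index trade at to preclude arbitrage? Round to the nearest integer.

F = S·e^((r − q)T) = 20905 · e^((0.0971 − 0.0100) × 12/12)
= 20905 · e^0.087100 = 20905 × 1.091006
F = 22,807

22,807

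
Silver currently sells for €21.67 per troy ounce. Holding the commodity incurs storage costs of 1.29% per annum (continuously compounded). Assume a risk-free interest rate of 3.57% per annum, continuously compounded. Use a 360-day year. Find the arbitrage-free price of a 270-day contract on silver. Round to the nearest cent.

Net carry = r + u − y = 0.0357 + 0.0129 − 0.0000 = 0.0486
F = S·e^((r+u−y)T) = 21.67 · e^(0.0486 × 270/360) = 21.67 · e^0.036450
= 21.67 × 1.037122 = €22.47 per troy ounce

€22.47 per troy ounce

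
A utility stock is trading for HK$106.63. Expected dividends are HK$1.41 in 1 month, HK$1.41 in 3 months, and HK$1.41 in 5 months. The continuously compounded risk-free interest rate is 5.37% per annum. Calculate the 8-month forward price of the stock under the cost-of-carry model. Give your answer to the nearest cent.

PV(dividends) I = 1.41·e^(−0.0537·1/12) + 1.41·e^(−0.0537·3/12) + 1.41·e^(−0.0537·5/12)
I = 1.4037 + 1.3912 + 1.3788 = 4.1737
F = (S − I)·e^(rT) = (106.63 − 4.1737) · e^(0.0537·8/12)
= 102.4563 · e^0.035800 = 102.4563 × 1.036449 = HK$106.19

HK$106.19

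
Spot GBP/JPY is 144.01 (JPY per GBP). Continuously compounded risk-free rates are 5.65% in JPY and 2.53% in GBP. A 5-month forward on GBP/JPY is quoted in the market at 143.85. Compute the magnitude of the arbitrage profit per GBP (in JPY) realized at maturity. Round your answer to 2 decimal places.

Fair forward: F* = S·e^(carry·T), with carry = (r_JPY − r_GBP) = 0.0565 − 0.0253 = 0.0312
F* = 144.01 · e^(0.0312 × 5/12) = 144.01 · e^0.013000 = 144.01 × 1.013085 = 145.8944
Market 143.85 < fair 145.8944: forward underpriced → reverse cash-and-carry (short spot, go long the forward).
At maturity, profit = |F_mkt − F*| = |143.85 − 145.8944| = 2.04 per GBP (in JPY)

2.04 per GBP (in JPY)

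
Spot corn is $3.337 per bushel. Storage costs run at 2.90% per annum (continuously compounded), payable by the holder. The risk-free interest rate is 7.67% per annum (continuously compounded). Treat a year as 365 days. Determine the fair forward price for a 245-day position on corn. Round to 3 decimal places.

Net carry = r + u − y = 0.0767 + 0.0290 − 0.0000 = 0.1057
F = S·e^((r+u−y)T) = 3.337 · e^(0.1057 × 245/365) = 3.337 · e^0.070949
= 3.337 × 1.073526 = $3.582 per bushel

$3.582 per bushel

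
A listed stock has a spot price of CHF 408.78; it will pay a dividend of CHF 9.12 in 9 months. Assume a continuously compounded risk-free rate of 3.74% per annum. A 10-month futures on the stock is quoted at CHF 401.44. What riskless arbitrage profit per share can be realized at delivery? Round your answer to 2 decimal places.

PV(dividends) I = 9.12·e^(−0.0374·9/12) = 8.8677
Fair futures F* = (S − I)·e^(rT) = (408.78 − 8.8677)·e^0.031167 = 399.9123 × 1.031658 = 412.5727
Market CHF 401.44 < fair 412.5727: forward underpriced → reverse cash-and-carry (short the stock, invest proceeds at r, pay the dividends, go long the forward).
Profit at T = |F_mkt − F*| = |401.44 − 412.5727| = CHF 11.13 per share

CHF 11.13 per share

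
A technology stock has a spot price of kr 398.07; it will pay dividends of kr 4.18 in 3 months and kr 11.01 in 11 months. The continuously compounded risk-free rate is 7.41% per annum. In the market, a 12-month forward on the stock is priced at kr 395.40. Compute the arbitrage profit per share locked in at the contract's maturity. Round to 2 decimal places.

PV(dividends) I = 4.18·e^(−0.0741·3/12) + 11.01·e^(−0.0741·11/12) = 14.3903
Fair forward F* = (S − I)·e^(rT) = (398.07 − 14.3903)·e^0.074100 = 383.6797 × 1.076914 = 413.1900
Market kr 395.40 < fair 413.1900: forward underpriced → reverse cash-and-carry (short the stock, invest proceeds at r, pay the dividends, go long the forward).
Profit at T = |F_mkt − F*| = |395.40 − 413.1900| = kr 17.79 per share

kr 17.79 per share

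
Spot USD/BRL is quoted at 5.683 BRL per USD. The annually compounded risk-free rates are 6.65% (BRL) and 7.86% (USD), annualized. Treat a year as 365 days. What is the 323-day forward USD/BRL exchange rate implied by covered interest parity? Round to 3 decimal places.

5.627

By covered interest parity, F = S · (1+r_BRL)^T / (1+r_USD)^T
= 5.683 × 1.058628 / 1.069250 = 5.683 × 0.990066
F = 5.627 BRL per USD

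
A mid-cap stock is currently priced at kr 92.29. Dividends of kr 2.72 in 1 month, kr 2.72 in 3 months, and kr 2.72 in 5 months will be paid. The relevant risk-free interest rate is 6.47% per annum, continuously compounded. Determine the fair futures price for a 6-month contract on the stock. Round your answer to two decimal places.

PV(dividends) I = 2.72·e^(−0.0647·1/12) + 2.72·e^(−0.0647·3/12) + 2.72·e^(−0.0647·5/12)
I = 2.7054 + 2.6764 + 2.6477 = 8.0295
F = (S − I)·e^(rT) = (92.29 − 8.0295) · e^(0.0647·6/12)
= 84.2605 · e^0.032350 = 84.2605 × 1.032879 = kr 87.03

kr 87.03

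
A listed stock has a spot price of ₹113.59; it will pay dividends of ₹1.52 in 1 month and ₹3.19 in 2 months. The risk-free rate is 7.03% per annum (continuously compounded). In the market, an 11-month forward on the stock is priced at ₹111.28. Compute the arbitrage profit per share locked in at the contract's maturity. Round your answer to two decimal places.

₹4.90 per share

PV(dividends) I = 1.52·e^(−0.0703·1/12) + 3.19·e^(−0.0703·2/12) = 4.6640
Fair forward F* = (S − I)·e^(rT) = (113.59 − 4.6640)·e^0.064442 = 108.9260 × 1.066564 = 116.1766
Market ₹111.28 < fair 116.1766: forward underpriced → reverse cash-and-carry (short the stock, invest proceeds at r, pay the dividends, go long the forward).
Profit at T = |F_mkt − F*| = |111.28 − 116.1766| = ₹4.90 per share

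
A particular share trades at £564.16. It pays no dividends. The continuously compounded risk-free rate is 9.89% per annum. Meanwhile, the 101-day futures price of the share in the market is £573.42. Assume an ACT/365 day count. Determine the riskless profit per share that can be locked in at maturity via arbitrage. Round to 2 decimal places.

Fair futures: F* = S·e^(carry·T), with carry = r = 0.0989
F* = 564.16 · e^(0.0989 × 101/365) = 564.16 · e^0.027367 = 564.16 × 1.027745 = £579.8126
Market £573.42 < fair £579.8126: forward underpriced → reverse cash-and-carry (short spot, go long the forward).
At maturity, profit = |F_mkt − F*| = |573.42 − 579.8126| = £6.39 per share

£6.39 per share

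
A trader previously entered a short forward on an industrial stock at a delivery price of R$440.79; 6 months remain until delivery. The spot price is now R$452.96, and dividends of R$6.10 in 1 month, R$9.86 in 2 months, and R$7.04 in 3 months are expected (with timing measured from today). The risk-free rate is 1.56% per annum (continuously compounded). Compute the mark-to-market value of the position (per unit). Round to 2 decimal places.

PV(remaining dividends) I = 6.10·e^(−0.0156·1/12) + 9.86·e^(−0.0156·2/12) + 7.04·e^(−0.0156·3/12) = 22.9391
Current forward F = (S − I)·e^(rT) = (452.96 − 22.9391)·e^(0.0156·6/12) = 430.0209 × 1.007830 = 433.3880
Value (long) = (F − K)·e^(−rT) = (433.3880 − 440.79) × 0.992230 = -7.3445
Short position value = −(long value) = R$7.34

R$7.34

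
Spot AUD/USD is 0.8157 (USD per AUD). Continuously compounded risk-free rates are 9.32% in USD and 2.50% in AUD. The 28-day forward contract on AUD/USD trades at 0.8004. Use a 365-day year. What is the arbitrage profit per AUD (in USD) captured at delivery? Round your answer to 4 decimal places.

Fair forward: F* = S·e^(carry·T), with carry = (r_USD − r_AUD) = 0.0932 − 0.0250 = 0.0682
F* = 0.8157 · e^(0.0682 × 28/365) = 0.8157 · e^0.005232 = 0.8157 × 1.005246 = 0.8200
Market 0.8004 < fair 0.8200: forward underpriced → reverse cash-and-carry (short spot, go long the forward).
At maturity, profit = |F_mkt − F*| = |0.8004 − 0.8200| = 0.0196 per AUD (in USD)

0.0196 per AUD (in USD)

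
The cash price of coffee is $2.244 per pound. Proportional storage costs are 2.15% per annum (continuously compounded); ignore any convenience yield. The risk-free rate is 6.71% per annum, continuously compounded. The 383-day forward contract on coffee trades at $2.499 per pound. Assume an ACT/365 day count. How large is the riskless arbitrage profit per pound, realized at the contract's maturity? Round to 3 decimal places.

$0.036 per pound

Fair forward: F* = S·e^(carry·T), with carry = (r + u) = 0.0671 + 0.0215 = 0.0886
F* = 2.244 · e^(0.0886 × 383/365) = 2.244 · e^0.092969 = 2.244 × 1.097428 = $2.4626
Market $2.499 > fair $2.4626: forward overpriced → cash-and-carry (buy spot, short the forward).
At maturity, profit = |F_mkt − F*| = |2.499 − 2.4626| = $0.036 per pound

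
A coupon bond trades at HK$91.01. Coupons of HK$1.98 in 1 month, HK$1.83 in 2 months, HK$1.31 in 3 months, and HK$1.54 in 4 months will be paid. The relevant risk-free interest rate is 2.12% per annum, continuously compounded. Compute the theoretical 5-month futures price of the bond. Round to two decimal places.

HK$85.13

PV(coupons) I = 1.98·e^(−0.0212·1/12) + 1.83·e^(−0.0212·2/12) + 1.31·e^(−0.0212·3/12) + 1.54·e^(−0.0212·4/12)
I = 1.9765 + 1.8235 + 1.3031 + 1.5292 = 6.6323
F = (S − I)·e^(rT) = (91.01 − 6.6323) · e^(0.0212·5/12)
= 84.3777 · e^0.008833 = 84.3777 × 1.008872 = HK$85.13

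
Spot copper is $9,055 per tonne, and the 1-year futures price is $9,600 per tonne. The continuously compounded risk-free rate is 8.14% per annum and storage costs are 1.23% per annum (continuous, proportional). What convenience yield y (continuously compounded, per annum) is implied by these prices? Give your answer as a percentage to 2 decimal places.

F = S·e^((r+u−y)T) ⇒ (r+u−y) = ln(F/S)/T
ln(9600/9055) = 0.058446; /T ⇒ 0.058446
y = r + u − ln(F/S)/T = 0.0814 + 0.0123 − 0.058446 = 0.035254
y = 3.53%

3.53%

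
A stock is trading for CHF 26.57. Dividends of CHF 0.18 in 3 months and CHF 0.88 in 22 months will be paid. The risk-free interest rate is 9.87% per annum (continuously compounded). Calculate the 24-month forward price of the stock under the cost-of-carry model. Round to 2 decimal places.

CHF 31.26

PV(dividends) I = 0.18·e^(−0.0987·3/12) + 0.88·e^(−0.0987·22/12)
I = 0.1756 + 0.7343 = 0.9099
F = (S − I)·e^(rT) = (26.57 − 0.9099) · e^(0.0987·24/12)
= 25.6601 · e^0.197400 = 25.6601 × 1.218231 = CHF 31.26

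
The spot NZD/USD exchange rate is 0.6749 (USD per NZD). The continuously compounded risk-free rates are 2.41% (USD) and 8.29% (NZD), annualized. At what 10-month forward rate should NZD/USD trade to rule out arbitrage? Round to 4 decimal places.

0.6426

F = S·e^((r_USD − r_NZD)T) = 0.6749 · e^((0.0241 − 0.0829) × 10/12)
= 0.6749 · e^-0.049000 = 0.6749 × 0.952181
F = 0.6426 USD per NZD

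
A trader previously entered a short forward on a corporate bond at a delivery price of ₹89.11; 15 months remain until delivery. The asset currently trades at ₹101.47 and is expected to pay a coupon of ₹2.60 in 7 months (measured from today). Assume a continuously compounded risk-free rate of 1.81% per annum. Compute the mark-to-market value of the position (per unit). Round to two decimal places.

PV(remaining coupons) I = 2.60·e^(−0.0181·7/12) = 2.5727
Current forward F = (S − I)·e^(rT) = (101.47 − 2.5727)·e^(0.0181·15/12) = 98.8973 × 1.022883 = 101.1604
Value (long) = (F − K)·e^(−rT) = (101.1604 − 89.11) × 0.977629 = 11.7808
Short position value = −(long value) = -₹11.78

-₹11.78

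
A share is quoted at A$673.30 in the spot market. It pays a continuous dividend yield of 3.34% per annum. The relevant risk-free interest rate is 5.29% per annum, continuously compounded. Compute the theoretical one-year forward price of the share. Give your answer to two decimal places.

A$686.56

F = S·e^((r − q)T) = 673.30 · e^((0.0529 − 0.0334) × 12/12)
= 673.30 · e^0.019500 = 673.30 × 1.019691
F = A$686.56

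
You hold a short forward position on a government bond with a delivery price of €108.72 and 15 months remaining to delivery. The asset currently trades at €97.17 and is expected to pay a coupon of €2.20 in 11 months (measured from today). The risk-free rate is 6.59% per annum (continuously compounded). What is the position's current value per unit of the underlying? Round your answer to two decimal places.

€5.02

PV(remaining coupons) I = 2.20·e^(−0.0659·11/12) = 2.0710
Current forward F = (S − I)·e^(rT) = (97.17 − 2.0710)·e^(0.0659·15/12) = 95.0990 × 1.085863 = 103.2645
Value (long) = (F − K)·e^(−rT) = (103.2645 − 108.72) × 0.920927 = -5.0241
Short position value = −(long value) = €5.02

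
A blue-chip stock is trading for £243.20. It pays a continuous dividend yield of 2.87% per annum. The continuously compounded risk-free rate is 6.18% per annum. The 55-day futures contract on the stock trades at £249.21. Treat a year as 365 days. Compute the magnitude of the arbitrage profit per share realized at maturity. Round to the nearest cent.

Fair futures: F* = S·e^(carry·T), with carry = (r − q) = 0.0618 − 0.0287 = 0.0331
F* = 243.20 · e^(0.0331 × 55/365) = 243.20 · e^0.004988 = 243.20 × 1.005000 = £244.4160
Market £249.21 > fair £244.4160: forward overpriced → cash-and-carry (buy spot, short the forward).
At maturity, profit = |F_mkt − F*| = |249.21 − 244.4160| = £4.79 per share

£4.79 per share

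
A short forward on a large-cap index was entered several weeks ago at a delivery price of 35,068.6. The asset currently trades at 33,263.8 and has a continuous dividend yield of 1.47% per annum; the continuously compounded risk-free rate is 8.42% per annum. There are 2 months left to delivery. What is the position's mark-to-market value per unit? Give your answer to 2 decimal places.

Current fair forward for the remaining 2 months: F = S·e^((r − q)·T), (r − q) = 0.0842 − 0.0147 = 0.0695
F = 33263.8 · e^(0.0695 × 2/12) = 33263.8 × 1.01165068 = 33651.3459
Value of long forward = (F − K)·e^(−rT) = (33651.3459 − 35068.6) · e^(−0.0842·2/12)
= -1417.2541 × 0.98606467 = -1397.50
Short position value = −(long value) = 1397.50

1397.50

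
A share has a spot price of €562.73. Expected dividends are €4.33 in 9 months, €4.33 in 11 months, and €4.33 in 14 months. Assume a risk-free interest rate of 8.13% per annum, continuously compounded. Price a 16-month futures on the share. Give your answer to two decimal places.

€613.75

PV(dividends) I = 4.33·e^(−0.0813·9/12) + 4.33·e^(−0.0813·11/12) + 4.33·e^(−0.0813·14/12)
I = 4.0739 + 4.0190 + 3.9382 = 12.0311
F = (S − I)·e^(rT) = (562.73 − 12.0311) · e^(0.0813·16/12)
= 550.6989 · e^0.108400 = 550.6989 × 1.114493 = €613.75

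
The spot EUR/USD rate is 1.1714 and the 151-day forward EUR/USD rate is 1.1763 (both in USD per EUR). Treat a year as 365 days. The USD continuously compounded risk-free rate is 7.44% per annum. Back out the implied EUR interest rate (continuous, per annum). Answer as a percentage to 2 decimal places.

F = S·e^((r_USD − r_EUR)T) ⇒ r_EUR = r_USD − ln(F/S)/T
ln(1.1763/1.1714) = 0.004174; /(151/365) = 0.010089
r_EUR = 0.0744 − 0.010089 = 0.064311
r_EUR = 6.43%

6.43%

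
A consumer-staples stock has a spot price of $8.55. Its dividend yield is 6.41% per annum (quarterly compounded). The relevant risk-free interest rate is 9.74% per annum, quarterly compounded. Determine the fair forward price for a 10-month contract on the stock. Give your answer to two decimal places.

$8.79

F = S · (1+r/4)^(4T) / (1+q/4)^(4T)
= 8.55 × 1.083497 / 1.054422 = 8.55 × 1.027574
F = $8.79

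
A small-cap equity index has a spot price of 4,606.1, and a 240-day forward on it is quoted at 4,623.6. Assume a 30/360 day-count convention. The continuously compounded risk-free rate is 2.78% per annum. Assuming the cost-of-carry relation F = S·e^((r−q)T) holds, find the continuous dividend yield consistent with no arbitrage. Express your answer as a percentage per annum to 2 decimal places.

From F = S·e^((r−q)T): (r − q) = ln(F/S)/T
ln(4623.6/4606.1) = ln(1.003799) = 0.003792
(r − q) = 0.003792 / (240/360) = 0.005688
q = r − ln(F/S)/T = 0.0278 − 0.005688 = 0.022112
q = 2.21%

2.21%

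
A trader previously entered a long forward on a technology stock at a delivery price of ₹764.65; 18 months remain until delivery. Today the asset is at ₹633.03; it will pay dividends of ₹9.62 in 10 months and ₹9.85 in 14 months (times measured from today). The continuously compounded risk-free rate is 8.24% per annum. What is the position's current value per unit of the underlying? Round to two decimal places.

-₹60.65

PV(remaining dividends) I = 9.62·e^(−0.0824·10/12) + 9.85·e^(−0.0824·14/12) = 17.9288
Current forward F = (S − I)·e^(rT) = (633.03 − 17.9288)·e^(0.0824·18/12) = 615.1012 × 1.131563 = 696.0258
Value (long) = (F − K)·e^(−rT) = (696.0258 − 764.65) × 0.883733 = -60.6455
Value = -₹60.65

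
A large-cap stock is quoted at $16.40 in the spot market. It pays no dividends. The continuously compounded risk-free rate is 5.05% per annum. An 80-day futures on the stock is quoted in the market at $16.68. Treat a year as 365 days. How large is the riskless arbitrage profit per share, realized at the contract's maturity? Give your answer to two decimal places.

Fair futures: F* = S·e^(carry·T), with carry = r = 0.0505
F* = 16.40 · e^(0.0505 × 80/365) = 16.40 · e^0.011068 = 16.40 × 1.011129 = $16.5825
Market $16.68 > fair $16.5825: forward overpriced → cash-and-carry (buy spot, short the forward).
At maturity, profit = |F_mkt − F*| = |16.68 − 16.5825| = $0.10 per share

$0.10 per share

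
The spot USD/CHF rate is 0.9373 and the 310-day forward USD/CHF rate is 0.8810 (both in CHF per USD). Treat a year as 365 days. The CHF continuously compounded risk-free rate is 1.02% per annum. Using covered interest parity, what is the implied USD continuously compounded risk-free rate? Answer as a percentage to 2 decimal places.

8.31%

F = S·e^((r_CHF − r_USD)T) ⇒ r_USD = r_CHF − ln(F/S)/T
ln(0.8810/0.9373) = -0.061946; /(310/365) = -0.072936
r_USD = 0.0102 + 0.072936 = 0.083136
r_USD = 8.31%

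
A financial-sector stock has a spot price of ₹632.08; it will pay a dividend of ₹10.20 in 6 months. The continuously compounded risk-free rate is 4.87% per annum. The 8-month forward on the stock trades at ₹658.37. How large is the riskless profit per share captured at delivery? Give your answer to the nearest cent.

₹15.71 per share

PV(dividends) I = 10.20·e^(−0.0487·6/12) = 9.9546
Fair forward F* = (S − I)·e^(rT) = (632.08 − 9.9546)·e^0.032467 = 622.1254 × 1.033000 = 642.6555
Market ₹658.37 > fair 642.6555: forward overpriced → cash-and-carry (borrow at r, buy the stock and collect the dividends, short the forward).
Profit at T = |F_mkt − F*| = |658.37 − 642.6555| = ₹15.71 per share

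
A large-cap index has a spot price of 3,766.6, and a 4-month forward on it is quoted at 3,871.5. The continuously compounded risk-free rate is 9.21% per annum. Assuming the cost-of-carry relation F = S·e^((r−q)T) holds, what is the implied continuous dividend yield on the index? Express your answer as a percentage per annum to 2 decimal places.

From F = S·e^((r−q)T): (r − q) = ln(F/S)/T
ln(3871.5/3766.6) = ln(1.027850) = 0.027469
(r − q) = 0.027469 / (4/12) = 0.082407
q = r − ln(F/S)/T = 0.0921 − 0.082407 = 0.009693
q = 0.97%

0.97%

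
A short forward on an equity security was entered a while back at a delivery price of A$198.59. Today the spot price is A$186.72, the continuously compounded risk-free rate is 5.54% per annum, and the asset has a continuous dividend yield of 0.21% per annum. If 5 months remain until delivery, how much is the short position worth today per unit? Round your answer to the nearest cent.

Current fair forward for the remaining 5 months: F = S·e^((r − q)·T), (r − q) = 0.0554 − 0.0021 = 0.0533
F = 186.72 · e^(0.0533 × 5/12) = 186.72 × 1.022457 = 190.9132
Value of long forward = (F − K)·e^(−rT) = (190.9132 − 198.59) · e^(−0.0554·5/12)
= -7.6768 × 0.977181 = -7.50
Short position value = −(long value) = A$7.50

A$7.50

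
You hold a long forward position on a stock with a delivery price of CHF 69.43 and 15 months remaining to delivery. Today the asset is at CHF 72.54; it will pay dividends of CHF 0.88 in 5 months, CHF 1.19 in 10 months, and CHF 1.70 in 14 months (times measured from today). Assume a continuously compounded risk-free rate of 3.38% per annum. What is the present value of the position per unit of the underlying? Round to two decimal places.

CHF 2.32

PV(remaining dividends) I = 0.88·e^(−0.0338·5/12) + 1.19·e^(−0.0338·10/12) + 1.70·e^(−0.0338·14/12) = 3.6589
Current forward F = (S − I)·e^(rT) = (72.54 − 3.6589)·e^(0.0338·15/12) = 68.8811 × 1.043155 = 71.8537
Value (long) = (F − K)·e^(−rT) = (71.8537 − 69.43) × 0.958630 = 2.3234
Value = CHF 2.32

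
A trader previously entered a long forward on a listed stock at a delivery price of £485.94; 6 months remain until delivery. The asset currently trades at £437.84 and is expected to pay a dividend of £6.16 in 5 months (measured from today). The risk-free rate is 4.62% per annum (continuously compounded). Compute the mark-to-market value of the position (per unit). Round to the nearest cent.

PV(remaining dividends) I = 6.16·e^(−0.0462·5/12) = 6.0426
Current forward F = (S − I)·e^(rT) = (437.84 − 6.0426)·e^(0.0462·6/12) = 431.7974 × 1.023369 = 441.8881
Value (long) = (F − K)·e^(−rT) = (441.8881 − 485.94) × 0.977165 = -43.0460
Value = -£43.05

-£43.05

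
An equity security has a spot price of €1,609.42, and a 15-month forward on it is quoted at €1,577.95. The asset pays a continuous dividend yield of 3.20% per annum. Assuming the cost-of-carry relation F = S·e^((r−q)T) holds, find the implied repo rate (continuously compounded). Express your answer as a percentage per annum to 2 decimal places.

1.62%

From F = S·e^((r−q)T): (r − q) = ln(F/S)/T
ln(1577.95/1609.42) = ln(0.980446) = -0.019748
(r − q) = -0.019748 / (15/12) = -0.015798
r = ln(F/S)/T + q = -0.015798 + 0.0320 = 0.016202
r = 1.62%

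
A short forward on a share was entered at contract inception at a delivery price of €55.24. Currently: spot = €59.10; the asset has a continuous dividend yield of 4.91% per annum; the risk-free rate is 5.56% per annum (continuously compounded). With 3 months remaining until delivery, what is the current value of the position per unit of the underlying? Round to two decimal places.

Current fair forward for the remaining 3 months: F = S·e^((r − q)·T), (r − q) = 0.0556 − 0.0491 = 0.0065
F = 59.10 · e^(0.0065 × 3/12) = 59.10 × 1.001626 = 59.1961
Value of long forward = (F − K)·e^(−rT) = (59.1961 − 55.24) · e^(−0.0556·3/12)
= 3.9561 × 0.986196 = 3.90
Short position value = −(long value) = -€3.90

-€3.90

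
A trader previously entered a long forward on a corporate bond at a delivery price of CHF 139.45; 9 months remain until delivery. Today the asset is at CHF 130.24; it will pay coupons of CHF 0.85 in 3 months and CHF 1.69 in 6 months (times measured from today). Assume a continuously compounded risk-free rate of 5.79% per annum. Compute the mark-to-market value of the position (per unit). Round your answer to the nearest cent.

-CHF 5.76

PV(remaining coupons) I = 0.85·e^(−0.0579·3/12) + 1.69·e^(−0.0579·6/12) = 2.4796
Current forward F = (S − I)·e^(rT) = (130.24 − 2.4796)·e^(0.0579·9/12) = 127.7604 × 1.044382 = 133.4307
Value (long) = (F − K)·e^(−rT) = (133.4307 − 139.45) × 0.957504 = -5.7635
Value = -CHF 5.76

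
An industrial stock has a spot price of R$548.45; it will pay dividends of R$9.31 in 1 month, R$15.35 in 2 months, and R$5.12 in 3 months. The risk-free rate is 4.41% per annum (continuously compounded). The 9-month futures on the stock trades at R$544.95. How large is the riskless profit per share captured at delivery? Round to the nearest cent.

PV(dividends) I = 9.31·e^(−0.0441·1/12) + 15.35·e^(−0.0441·2/12) + 5.12·e^(−0.0441·3/12) = 29.5773
Fair futures F* = (S − I)·e^(rT) = (548.45 − 29.5773)·e^0.033075 = 518.8727 × 1.033628 = 536.3214
Market R$544.95 > fair 536.3214: forward overpriced → cash-and-carry (borrow at r, buy the stock and collect the dividends, short the forward).
Profit at T = |F_mkt − F*| = |544.95 − 536.3214| = R$8.63 per share

R$8.63 per share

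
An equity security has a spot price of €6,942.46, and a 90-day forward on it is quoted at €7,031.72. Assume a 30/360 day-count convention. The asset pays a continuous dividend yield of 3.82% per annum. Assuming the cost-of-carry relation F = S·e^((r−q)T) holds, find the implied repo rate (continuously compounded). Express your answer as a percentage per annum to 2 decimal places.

From F = S·e^((r−q)T): (r − q) = ln(F/S)/T
ln(7031.72/6942.46) = ln(1.012857) = 0.012775
(r − q) = 0.012775 / (90/360) = 0.051100
r = ln(F/S)/T + q = 0.051100 + 0.0382 = 0.089300
r = 8.93%

8.93%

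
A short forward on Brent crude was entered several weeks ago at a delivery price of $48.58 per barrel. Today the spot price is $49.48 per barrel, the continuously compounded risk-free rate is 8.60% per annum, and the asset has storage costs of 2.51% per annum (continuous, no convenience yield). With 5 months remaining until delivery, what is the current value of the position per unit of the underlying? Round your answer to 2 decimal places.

Current fair forward for the remaining 5 months: F = S·e^((r + u)·T), (r + u) = 0.0860 + 0.0251 = 0.1111
F = 49.48 · e^(0.1111 × 5/12) = 49.48 × 1.047380 = 51.8244
Value of long forward = (F − K)·e^(−rT) = (51.8244 − 48.58) · e^(−0.0860·5/12)
= 3.2444 × 0.964801 = 3.13
Short position value = −(long value) = -$3.13

-$3.13 per barrel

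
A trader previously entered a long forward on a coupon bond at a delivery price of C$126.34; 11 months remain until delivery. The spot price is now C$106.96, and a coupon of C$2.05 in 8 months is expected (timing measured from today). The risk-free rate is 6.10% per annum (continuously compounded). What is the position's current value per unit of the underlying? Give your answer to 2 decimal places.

-C$14.48

PV(remaining coupons) I = 2.05·e^(−0.0610·8/12) = 1.9683
Current forward F = (S − I)·e^(rT) = (106.96 − 1.9683)·e^(0.0610·11/12) = 104.9917 × 1.057510 = 111.0298
Value (long) = (F − K)·e^(−rT) = (111.0298 − 126.34) × 0.945618 = -14.4776
Value = -C$14.48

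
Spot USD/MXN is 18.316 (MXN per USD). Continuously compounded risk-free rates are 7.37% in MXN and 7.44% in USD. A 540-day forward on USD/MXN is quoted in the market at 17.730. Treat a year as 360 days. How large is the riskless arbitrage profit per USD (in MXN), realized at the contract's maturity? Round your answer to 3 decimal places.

Fair forward: F* = S·e^(carry·T), with carry = (r_MXN − r_USD) = 0.0737 − 0.0744 = -0.0007
F* = 18.316 · e^(-0.0007 × 540/360) = 18.316 · e^-0.001050 = 18.316 × 0.998951 = 18.2968
Market 17.730 < fair 18.2968: forward underpriced → reverse cash-and-carry (short spot, go long the forward).
At maturity, profit = |F_mkt − F*| = |17.730 − 18.2968| = 0.567 per USD (in MXN)

0.567 per USD (in MXN)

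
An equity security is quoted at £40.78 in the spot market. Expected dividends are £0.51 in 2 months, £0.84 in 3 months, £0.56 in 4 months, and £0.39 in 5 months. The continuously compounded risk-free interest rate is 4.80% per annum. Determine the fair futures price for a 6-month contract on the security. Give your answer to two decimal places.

£39.45

PV(dividends) I = 0.51·e^(−0.0480·2/12) + 0.84·e^(−0.0480·3/12) + 0.56·e^(−0.0480·4/12) + 0.39·e^(−0.0480·5/12)
I = 0.5059 + 0.8300 + 0.5511 + 0.3823 = 2.2693
F = (S − I)·e^(rT) = (40.78 − 2.2693) · e^(0.0480·6/12)
= 38.5107 · e^0.024000 = 38.5107 × 1.024290 = £39.45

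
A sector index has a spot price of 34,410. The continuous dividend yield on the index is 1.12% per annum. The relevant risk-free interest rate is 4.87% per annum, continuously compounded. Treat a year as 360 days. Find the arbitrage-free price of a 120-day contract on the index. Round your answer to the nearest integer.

34,843

F = S·e^((r − q)T) = 34410 · e^((0.0487 − 0.0112) × 120/360)
= 34410 · e^0.012500 = 34410 × 1.012578
F = 34,843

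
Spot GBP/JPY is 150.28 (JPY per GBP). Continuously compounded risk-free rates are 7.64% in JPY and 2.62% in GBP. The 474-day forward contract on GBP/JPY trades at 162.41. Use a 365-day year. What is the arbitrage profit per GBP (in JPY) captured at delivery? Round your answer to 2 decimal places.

2.01 per GBP (in JPY)

Fair forward: F* = S·e^(carry·T), with carry = (r_JPY − r_GBP) = 0.0764 − 0.0262 = 0.0502
F* = 150.28 · e^(0.0502 × 474/365) = 150.28 · e^0.065191 = 150.28 × 1.067363 = 160.4033
Market 162.41 > fair 160.4033: forward overpriced → cash-and-carry (buy spot, short the forward).
At maturity, profit = |F_mkt − F*| = |162.41 − 160.4033| = 2.01 per GBP (in JPY)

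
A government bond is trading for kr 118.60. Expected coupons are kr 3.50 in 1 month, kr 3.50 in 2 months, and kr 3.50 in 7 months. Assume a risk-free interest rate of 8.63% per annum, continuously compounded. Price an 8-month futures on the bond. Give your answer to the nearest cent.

kr 114.76

PV(coupons) I = 3.50·e^(−0.0863·1/12) + 3.50·e^(−0.0863·2/12) + 3.50·e^(−0.0863·7/12)
I = 3.4749 + 3.4500 + 3.3282 = 10.2531
F = (S − I)·e^(rT) = (118.60 − 10.2531) · e^(0.0863·8/12)
= 108.3469 · e^0.057533 = 108.3469 × 1.059220 = kr 114.76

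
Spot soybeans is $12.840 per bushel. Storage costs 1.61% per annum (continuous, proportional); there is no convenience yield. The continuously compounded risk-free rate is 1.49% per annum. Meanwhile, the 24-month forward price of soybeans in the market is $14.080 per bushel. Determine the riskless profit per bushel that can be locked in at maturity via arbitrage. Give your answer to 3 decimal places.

$0.419 per bushel

Fair forward: F* = S·e^(carry·T), with carry = (r + u) = 0.0149 + 0.0161 = 0.0310
F* = 12.840 · e^(0.0310 × 24/12) = 12.840 · e^0.062000 = 12.840 × 1.063962 = $13.6613
Market $14.080 > fair $13.6613: forward overpriced → cash-and-carry (buy spot, short the forward).
At maturity, profit = |F_mkt − F*| = |14.080 − 13.6613| = $0.419 per bushel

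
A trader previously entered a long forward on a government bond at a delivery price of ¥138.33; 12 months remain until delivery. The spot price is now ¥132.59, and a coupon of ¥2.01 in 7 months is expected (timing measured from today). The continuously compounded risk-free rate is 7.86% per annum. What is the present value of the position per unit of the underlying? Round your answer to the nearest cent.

¥2.80

PV(remaining coupons) I = 2.01·e^(−0.0786·7/12) = 1.9199
Current forward F = (S − I)·e^(rT) = (132.59 − 1.9199)·e^(0.0786·12/12) = 130.6701 × 1.081772 = 141.3553
Value (long) = (F − K)·e^(−rT) = (141.3553 − 138.33) × 0.924410 = 2.7966
Value = ¥2.80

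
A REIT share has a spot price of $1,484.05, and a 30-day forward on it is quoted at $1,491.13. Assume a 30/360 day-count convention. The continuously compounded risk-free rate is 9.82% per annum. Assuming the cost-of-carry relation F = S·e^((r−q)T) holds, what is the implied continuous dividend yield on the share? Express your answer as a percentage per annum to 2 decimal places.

From F = S·e^((r−q)T): (r − q) = ln(F/S)/T
ln(1491.13/1484.05) = ln(1.004771) = 0.004760
(r − q) = 0.004760 / (30/360) = 0.057120
q = r − ln(F/S)/T = 0.0982 − 0.057120 = 0.041080
q = 4.11%

4.11%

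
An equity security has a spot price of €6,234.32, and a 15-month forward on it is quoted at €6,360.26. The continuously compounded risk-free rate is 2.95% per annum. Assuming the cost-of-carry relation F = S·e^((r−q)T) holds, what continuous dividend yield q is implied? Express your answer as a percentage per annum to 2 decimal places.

From F = S·e^((r−q)T): (r − q) = ln(F/S)/T
ln(6360.26/6234.32) = ln(1.020201) = 0.020000
(r − q) = 0.020000 / (15/12) = 0.016000
q = r − ln(F/S)/T = 0.0295 − 0.016000 = 0.013500
q = 1.35%

1.35%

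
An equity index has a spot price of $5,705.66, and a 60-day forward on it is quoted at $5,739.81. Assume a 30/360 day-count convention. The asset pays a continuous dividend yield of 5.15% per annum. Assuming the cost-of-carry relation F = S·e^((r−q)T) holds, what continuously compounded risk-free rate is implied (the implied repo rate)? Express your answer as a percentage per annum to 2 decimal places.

From F = S·e^((r−q)T): (r − q) = ln(F/S)/T
ln(5739.81/5705.66) = ln(1.005985) = 0.005967
(r − q) = 0.005967 / (60/360) = 0.035802
r = ln(F/S)/T + q = 0.035802 + 0.0515 = 0.087302
r = 8.73%

8.73%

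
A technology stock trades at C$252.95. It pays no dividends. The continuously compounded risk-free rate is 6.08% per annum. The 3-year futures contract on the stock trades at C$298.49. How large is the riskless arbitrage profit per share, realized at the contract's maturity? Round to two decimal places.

Fair futures: F* = S·e^(carry·T), with carry = r = 0.0608
F* = 252.95 · e^(0.0608 × 3) = 252.95 · e^0.182400 = 252.95 × 1.200094 = C$303.5638
Market C$298.49 < fair C$303.5638: forward underpriced → reverse cash-and-carry (short spot, go long the forward).
At maturity, profit = |F_mkt − F*| = |298.49 − 303.5638| = C$5.07 per share

C$5.07 per share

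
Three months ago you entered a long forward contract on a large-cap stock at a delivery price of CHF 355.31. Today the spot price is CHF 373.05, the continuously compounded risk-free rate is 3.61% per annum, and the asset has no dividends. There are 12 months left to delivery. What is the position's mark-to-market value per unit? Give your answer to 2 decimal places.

CHF 30.34

Current fair forward for the remaining 12 months: F = S·e^(r·T), r = 0.0361
F = 373.05 · e^(0.0361 × 12/12) = 373.05 × 1.036760 = 386.7633
Value of long forward = (F − K)·e^(−rT) = (386.7633 − 355.31) · e^(−0.0361·12/12)
= 31.4533 × 0.964544 = 30.34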